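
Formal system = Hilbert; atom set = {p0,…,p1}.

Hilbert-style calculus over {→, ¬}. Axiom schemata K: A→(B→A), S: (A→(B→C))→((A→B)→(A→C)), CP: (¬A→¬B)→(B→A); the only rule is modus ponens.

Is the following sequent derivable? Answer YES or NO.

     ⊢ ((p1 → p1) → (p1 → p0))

Search for a countermodel by truth-table:
  v=00: Γ:[] Δ:[((p1 → p1) → (p1 → p0))=T] refutes=False
  v=01: Γ:[] Δ:[((p1 → p1) → (p1 → p0))=F] refutes=True  ← countermodel

Result: NO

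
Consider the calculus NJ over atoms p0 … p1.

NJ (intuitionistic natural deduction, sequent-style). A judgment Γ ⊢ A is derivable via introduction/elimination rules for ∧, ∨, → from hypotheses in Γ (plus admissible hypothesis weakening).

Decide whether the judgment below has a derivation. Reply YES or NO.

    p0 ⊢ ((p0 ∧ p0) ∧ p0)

Proof tree:
[∧I] p0 ⊢ ((p0 ∧ p0) ∧ p0)
  [∧I] p0 ⊢ (p0 ∧ p0)
    [Ax] p0 ⊢ p0
    [Ax] p0 ⊢ p0
  [Ax] p0 ⊢ p0

Result: YES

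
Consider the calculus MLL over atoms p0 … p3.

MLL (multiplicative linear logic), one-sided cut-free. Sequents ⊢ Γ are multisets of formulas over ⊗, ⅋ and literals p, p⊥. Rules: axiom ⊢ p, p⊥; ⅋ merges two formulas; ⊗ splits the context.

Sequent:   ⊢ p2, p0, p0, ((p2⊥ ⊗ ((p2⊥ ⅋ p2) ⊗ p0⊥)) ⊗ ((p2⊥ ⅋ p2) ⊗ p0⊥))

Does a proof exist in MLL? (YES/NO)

Derivation trace:
[⊗]  ⊢ p2, p0, p0, ((p2⊥ ⊗ ((p2⊥ ⅋ p2) ⊗ p0⊥)) ⊗ ((p2⊥ ⅋ p2) ⊗ p0⊥))
  [⊗]  ⊢ p2, p0, (p2⊥ ⊗ ((p2⊥ ⅋ p2) ⊗ p0⊥))
    [Ax]  ⊢ p2, p2⊥
    [⊗]  ⊢ p0, ((p2⊥ ⅋ p2) ⊗ p0⊥)
      [⅋]  ⊢ (p2⊥ ⅋ p2)
        [Ax]  ⊢ p2, p2⊥
      [Ax]  ⊢ p0, p0⊥
  [⊗]  ⊢ p0, ((p2⊥ ⅋ p2) ⊗ p0⊥)
    [⅋]  ⊢ (p2⊥ ⅋ p2)
      [Ax]  ⊢ p2, p2⊥
    [Ax]  ⊢ p0, p0⊥

Result: YES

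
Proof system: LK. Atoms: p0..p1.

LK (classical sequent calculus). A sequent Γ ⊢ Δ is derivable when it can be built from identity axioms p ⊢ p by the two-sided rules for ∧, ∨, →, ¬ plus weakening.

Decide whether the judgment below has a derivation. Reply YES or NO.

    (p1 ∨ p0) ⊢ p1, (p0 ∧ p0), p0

Proof tree:
[∨L] (p1 ∨ p0) ⊢ p1, (p0 ∧ p0), p0
  [Ax] p1 ⊢ p1
  [∧R] p0 ⊢ p0, (p0 ∧ p0)
    [WR] p0 ⊢ p0, p0
      [Ax] p0 ⊢ p0
    [WR] p0 ⊢ p0, p0
      [Ax] p0 ⊢ p0

Result: YES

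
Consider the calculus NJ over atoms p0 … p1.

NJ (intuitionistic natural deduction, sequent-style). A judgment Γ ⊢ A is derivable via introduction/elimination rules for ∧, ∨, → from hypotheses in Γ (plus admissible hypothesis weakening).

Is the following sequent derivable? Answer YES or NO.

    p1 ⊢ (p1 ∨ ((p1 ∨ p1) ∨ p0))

Derivation (root first):
[∨I₂] p1 ⊢ (p1 ∨ ((p1 ∨ p1) ∨ p0))
  [∨I₁] p1 ⊢ ((p1 ∨ p1) ∨ p0)
    [∨I₂] p1 ⊢ (p1 ∨ p1)
      [Ax] p1 ⊢ p1

Result: YES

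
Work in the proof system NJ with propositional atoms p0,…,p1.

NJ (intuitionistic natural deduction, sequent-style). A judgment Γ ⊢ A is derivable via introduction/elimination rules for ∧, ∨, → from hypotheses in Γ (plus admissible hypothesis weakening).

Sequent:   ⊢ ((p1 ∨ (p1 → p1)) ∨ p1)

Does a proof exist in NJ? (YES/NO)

Derivation (root first):
[∨I₁]  ⊢ ((p1 ∨ (p1 → p1)) ∨ p1)
  [∨I₂]  ⊢ (p1 ∨ (p1 → p1))
    [→I]  ⊢ (p1 → p1)
      [Ax] p1 ⊢ p1

Result: YES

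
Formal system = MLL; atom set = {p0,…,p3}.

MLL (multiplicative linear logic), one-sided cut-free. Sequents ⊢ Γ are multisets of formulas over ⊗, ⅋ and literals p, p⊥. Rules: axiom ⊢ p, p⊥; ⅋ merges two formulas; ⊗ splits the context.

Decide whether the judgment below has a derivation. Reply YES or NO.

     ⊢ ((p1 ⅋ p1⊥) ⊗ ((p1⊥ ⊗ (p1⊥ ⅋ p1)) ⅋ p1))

Proof tree:
[⊗]  ⊢ ((p1 ⅋ p1⊥) ⊗ ((p1⊥ ⊗ (p1⊥ ⅋ p1)) ⅋ p1))
  [⅋]  ⊢ (p1 ⅋ p1⊥)
    [Ax]  ⊢ p1, p1⊥
  [⅋]  ⊢ ((p1⊥ ⊗ (p1⊥ ⅋ p1)) ⅋ p1)
    [⊗]  ⊢ p1, (p1⊥ ⊗ (p1⊥ ⅋ p1))
      [Ax]  ⊢ p1, p1⊥
      [⅋]  ⊢ (p1⊥ ⅋ p1)
        [Ax]  ⊢ p1, p1⊥

Result: YES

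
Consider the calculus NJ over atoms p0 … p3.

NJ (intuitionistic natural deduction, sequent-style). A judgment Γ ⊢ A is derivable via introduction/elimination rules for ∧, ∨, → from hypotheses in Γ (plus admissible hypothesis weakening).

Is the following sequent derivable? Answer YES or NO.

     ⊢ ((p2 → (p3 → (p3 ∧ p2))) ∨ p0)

Derivation (root first):
[∨I₁]  ⊢ ((p2 → (p3 → (p3 ∧ p2))) ∨ p0)
  [→I]  ⊢ (p2 → (p3 → (p3 ∧ p2)))
    [→I] p2 ⊢ (p3 → (p3 ∧ p2))
      [∧I] p2, p3 ⊢ (p3 ∧ p2)
        [Ax] p3 ⊢ p3
        [Ax] p2 ⊢ p2

Result: YES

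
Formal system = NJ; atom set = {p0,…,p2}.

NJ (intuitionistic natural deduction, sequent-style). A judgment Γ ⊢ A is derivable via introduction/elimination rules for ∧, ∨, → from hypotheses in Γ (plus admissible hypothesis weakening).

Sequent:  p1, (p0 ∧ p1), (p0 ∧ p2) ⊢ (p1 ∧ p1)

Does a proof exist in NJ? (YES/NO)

Derivation trace:
[Wk] p1, (p0 ∧ p1), (p0 ∧ p2) ⊢ (p1 ∧ p1)
  [∧I] p1, (p0 ∧ p1) ⊢ (p1 ∧ p1)
    [Wk] p1, (p0 ∧ p1) ⊢ p1
      [Ax] p1 ⊢ p1
    [Wk] p1, (p0 ∧ p1) ⊢ p1
      [Ax] p1 ⊢ p1

Result: YES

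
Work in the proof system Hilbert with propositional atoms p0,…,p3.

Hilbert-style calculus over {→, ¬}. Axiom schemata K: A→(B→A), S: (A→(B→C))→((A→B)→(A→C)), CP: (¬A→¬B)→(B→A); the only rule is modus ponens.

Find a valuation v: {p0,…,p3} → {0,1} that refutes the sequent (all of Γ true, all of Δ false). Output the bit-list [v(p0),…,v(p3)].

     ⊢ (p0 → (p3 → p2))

Enumerate valuations to refute Γ ⊢ Δ:
  v=0000: Γ:[] Δ:[(p0 → (p3 → p2))=T] refutes=False
  v=0001: Γ:[] Δ:[(p0 → (p3 → p2))=T] refutes=False
  v=0010: Γ:[] Δ:[(p0 → (p3 → p2))=T] refutes=False
  v=0011: Γ:[] Δ:[(p0 → (p3 → p2))=T] refutes=False
  v=0100: Γ:[] Δ:[(p0 → (p3 → p2))=T] refutes=False
  v=0101: Γ:[] Δ:[(p0 → (p3 → p2))=T] refutes=False
  v=0110: Γ:[] Δ:[(p0 → (p3 → p2))=T] refutes=False
  v=0111: Γ:[] Δ:[(p0 → (p3 → p2))=T] refutes=False
  v=1000: Γ:[] Δ:[(p0 → (p3 → p2))=T] refutes=False
  v=1001: Γ:[] Δ:[(p0 → (p3 → p2))=F] refutes=True  ← countermodel

Result: [1, 0, 0, 1]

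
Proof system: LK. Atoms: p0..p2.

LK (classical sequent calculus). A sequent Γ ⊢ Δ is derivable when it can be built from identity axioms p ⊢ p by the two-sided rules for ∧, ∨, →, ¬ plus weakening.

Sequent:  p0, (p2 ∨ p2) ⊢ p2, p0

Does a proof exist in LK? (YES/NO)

Derivation trace:
[∨L] p0, (p2 ∨ p2) ⊢ p2, p0
  [Ax] p2 ⊢ p2
  [WL] p0, p2 ⊢ p0
    [Ax] p0 ⊢ p0

Result: YES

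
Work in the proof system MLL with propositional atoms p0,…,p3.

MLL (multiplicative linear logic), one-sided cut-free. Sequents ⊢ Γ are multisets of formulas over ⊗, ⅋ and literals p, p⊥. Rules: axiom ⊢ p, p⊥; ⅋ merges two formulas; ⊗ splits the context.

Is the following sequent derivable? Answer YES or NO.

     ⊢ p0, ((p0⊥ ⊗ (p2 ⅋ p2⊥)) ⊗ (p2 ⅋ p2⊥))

Derivation trace:
[⊗]  ⊢ p0, ((p0⊥ ⊗ (p2 ⅋ p2⊥)) ⊗ (p2 ⅋ p2⊥))
  [⊗]  ⊢ p0, (p0⊥ ⊗ (p2 ⅋ p2⊥))
    [Ax]  ⊢ p0, p0⊥
    [⅋]  ⊢ (p2 ⅋ p2⊥)
      [Ax]  ⊢ p2, p2⊥
  [⅋]  ⊢ (p2 ⅋ p2⊥)
    [Ax]  ⊢ p2, p2⊥

Result: YES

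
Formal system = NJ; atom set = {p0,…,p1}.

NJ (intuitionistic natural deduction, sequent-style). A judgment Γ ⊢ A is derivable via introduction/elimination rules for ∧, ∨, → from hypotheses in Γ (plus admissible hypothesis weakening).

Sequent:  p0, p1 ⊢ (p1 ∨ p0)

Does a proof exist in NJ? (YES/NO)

Derivation trace:
[Wk] p0, p1 ⊢ (p1 ∨ p0)
  [∨I₂] p0 ⊢ (p1 ∨ p0)
    [Ax] p0 ⊢ p0

Result: YES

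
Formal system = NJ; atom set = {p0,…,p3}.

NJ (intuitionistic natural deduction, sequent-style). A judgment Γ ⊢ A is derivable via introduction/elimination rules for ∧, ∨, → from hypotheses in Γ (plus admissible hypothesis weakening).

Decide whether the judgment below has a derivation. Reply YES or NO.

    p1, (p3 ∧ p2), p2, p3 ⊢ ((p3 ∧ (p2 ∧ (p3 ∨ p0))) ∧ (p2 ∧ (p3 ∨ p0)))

Derivation trace:
[∧I] p1, (p3 ∧ p2), p2, p3 ⊢ ((p3 ∧ (p2 ∧ (p3 ∨ p0))) ∧ (p2 ∧ (p3 ∨ p0)))
  [∧I] (p3 ∧ p2), p2, p3 ⊢ (p3 ∧ (p2 ∧ (p3 ∨ p0)))
    [Wk] p3, (p3 ∧ p2) ⊢ p3
      [Ax] p3 ⊢ p3
    [∧I] p2, p3 ⊢ (p2 ∧ (p3 ∨ p0))
      [Ax] p2 ⊢ p2
      [∨I₁] p3 ⊢ (p3 ∨ p0)
        [Ax] p3 ⊢ p3
  [Wk] p2, p3, p1 ⊢ (p2 ∧ (p3 ∨ p0))
    [∧I] p2, p3 ⊢ (p2 ∧ (p3 ∨ p0))
      [Ax] p2 ⊢ p2
      [∨I₁] p3 ⊢ (p3 ∨ p0)
        [Ax] p3 ⊢ p3

Result: YES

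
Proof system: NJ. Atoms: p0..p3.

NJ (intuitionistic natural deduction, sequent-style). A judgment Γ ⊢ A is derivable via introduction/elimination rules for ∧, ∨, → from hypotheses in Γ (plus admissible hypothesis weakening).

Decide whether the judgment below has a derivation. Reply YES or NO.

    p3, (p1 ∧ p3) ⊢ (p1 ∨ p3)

Derivation (root first):
[∨I₂] p3, (p1 ∧ p3) ⊢ (p1 ∨ p3)
  [Wk] p3, (p1 ∧ p3) ⊢ p3
    [Ax] p3 ⊢ p3

Result: YES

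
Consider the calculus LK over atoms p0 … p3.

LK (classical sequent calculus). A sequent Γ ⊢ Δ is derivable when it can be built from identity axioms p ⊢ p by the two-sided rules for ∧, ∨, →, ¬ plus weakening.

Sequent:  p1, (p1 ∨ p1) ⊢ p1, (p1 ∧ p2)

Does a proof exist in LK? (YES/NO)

Derivation trace:
[∧R] p1, (p1 ∨ p1) ⊢ p1, (p1 ∧ p2)
  [∨L] (p1 ∨ p1) ⊢ p1
    [Ax] p1 ⊢ p1
    [Ax] p1 ⊢ p1
  [WR] p1 ⊢ p1, p2
    [Ax] p1 ⊢ p1

Result: YES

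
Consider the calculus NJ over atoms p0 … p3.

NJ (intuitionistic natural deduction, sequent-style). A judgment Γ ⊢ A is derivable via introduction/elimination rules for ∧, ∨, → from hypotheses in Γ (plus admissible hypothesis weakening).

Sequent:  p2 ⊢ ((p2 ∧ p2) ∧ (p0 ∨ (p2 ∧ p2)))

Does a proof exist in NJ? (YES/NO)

Derivation trace:
[∧I] p2 ⊢ ((p2 ∧ p2) ∧ (p0 ∨ (p2 ∧ p2)))
  [∧I] p2 ⊢ (p2 ∧ p2)
    [Ax] p2 ⊢ p2
    [Ax] p2 ⊢ p2
  [∨I₂] p2 ⊢ (p0 ∨ (p2 ∧ p2))
    [∧I] p2 ⊢ (p2 ∧ p2)
      [Ax] p2 ⊢ p2
      [Ax] p2 ⊢ p2

Result: YES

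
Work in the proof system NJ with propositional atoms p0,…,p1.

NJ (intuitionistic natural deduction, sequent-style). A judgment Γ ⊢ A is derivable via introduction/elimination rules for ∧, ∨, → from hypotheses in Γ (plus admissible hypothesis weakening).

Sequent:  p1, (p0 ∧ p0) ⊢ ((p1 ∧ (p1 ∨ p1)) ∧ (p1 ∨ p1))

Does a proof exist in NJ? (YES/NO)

Derivation (root first):
[∧I] p1, (p0 ∧ p0) ⊢ ((p1 ∧ (p1 ∨ p1)) ∧ (p1 ∨ p1))
  [∧I] p1, (p0 ∧ p0) ⊢ (p1 ∧ (p1 ∨ p1))
    [Wk] p1, (p0 ∧ p0) ⊢ p1
      [Ax] p1 ⊢ p1
    [∨I₂] p1 ⊢ (p1 ∨ p1)
      [Ax] p1 ⊢ p1
  [∨I₂] p1 ⊢ (p1 ∨ p1)
    [Ax] p1 ⊢ p1

Result: YES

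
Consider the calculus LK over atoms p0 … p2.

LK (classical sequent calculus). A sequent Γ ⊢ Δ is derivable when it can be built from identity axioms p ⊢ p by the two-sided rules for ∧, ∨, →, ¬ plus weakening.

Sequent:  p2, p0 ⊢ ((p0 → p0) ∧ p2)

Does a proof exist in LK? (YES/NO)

Derivation (root first):
[WL] p2, p0 ⊢ ((p0 → p0) ∧ p2)
  [∧R] p2 ⊢ ((p0 → p0) ∧ p2)
    [→R]  ⊢ (p0 → p0)
      [Ax] p0 ⊢ p0
    [Ax] p2 ⊢ p2

Result: YES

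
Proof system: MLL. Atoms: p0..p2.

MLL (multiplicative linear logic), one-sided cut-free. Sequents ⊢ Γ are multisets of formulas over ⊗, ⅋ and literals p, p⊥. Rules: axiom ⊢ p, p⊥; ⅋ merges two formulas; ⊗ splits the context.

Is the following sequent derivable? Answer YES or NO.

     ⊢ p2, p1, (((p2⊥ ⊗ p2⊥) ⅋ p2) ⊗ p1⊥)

Derivation trace:
[⊗]  ⊢ p2, p1, (((p2⊥ ⊗ p2⊥) ⅋ p2) ⊗ p1⊥)
  [⅋]  ⊢ p2, ((p2⊥ ⊗ p2⊥) ⅋ p2)
    [⊗]  ⊢ p2, p2, (p2⊥ ⊗ p2⊥)
      [Ax]  ⊢ p2, p2⊥
      [Ax]  ⊢ p2, p2⊥
  [Ax]  ⊢ p1, p1⊥

Result: YES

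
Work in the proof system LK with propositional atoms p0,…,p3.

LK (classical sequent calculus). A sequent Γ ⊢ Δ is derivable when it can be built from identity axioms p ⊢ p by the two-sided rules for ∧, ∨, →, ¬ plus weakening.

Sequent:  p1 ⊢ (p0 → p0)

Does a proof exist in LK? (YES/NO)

Derivation trace:
[→R] p1 ⊢ (p0 → p0)
  [WL] p0, p1 ⊢ p0
    [Ax] p0 ⊢ p0

Result: YES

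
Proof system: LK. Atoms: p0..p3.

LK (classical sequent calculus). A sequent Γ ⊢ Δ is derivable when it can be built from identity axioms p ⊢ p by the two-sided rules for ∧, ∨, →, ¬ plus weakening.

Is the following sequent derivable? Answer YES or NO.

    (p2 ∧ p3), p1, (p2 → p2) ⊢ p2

Derivation (root first):
[→L] (p2 ∧ p3), p1, (p2 → p2) ⊢ p2
  [∧L] p1, (p2 ∧ p3) ⊢ p2
    [WL] p2, p1, p3 ⊢ p2
      [WL] p2, p1 ⊢ p2
        [Ax] p2 ⊢ p2
  [Ax] p2 ⊢ p2

Result: YES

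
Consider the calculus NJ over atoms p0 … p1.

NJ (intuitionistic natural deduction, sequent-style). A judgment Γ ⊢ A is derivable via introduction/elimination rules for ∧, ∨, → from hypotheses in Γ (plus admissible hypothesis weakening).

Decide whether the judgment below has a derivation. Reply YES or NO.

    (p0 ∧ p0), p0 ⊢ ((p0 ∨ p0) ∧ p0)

Derivation trace:
[∧I] (p0 ∧ p0), p0 ⊢ ((p0 ∨ p0) ∧ p0)
  [∨I₂] p0, p0, (p0 ∧ p0) ⊢ (p0 ∨ p0)
    [Wk] p0, p0, (p0 ∧ p0) ⊢ p0
      [Wk] p0, p0 ⊢ p0
        [Ax] p0 ⊢ p0
  [Ax] p0 ⊢ p0

Result: YES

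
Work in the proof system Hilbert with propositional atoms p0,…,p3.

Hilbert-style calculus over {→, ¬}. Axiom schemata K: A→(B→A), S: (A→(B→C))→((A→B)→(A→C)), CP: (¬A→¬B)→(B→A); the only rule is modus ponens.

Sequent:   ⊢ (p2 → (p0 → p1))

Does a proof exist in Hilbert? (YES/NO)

Enumerate valuations to refute Γ ⊢ Δ:
  v=0000: Γ:[] Δ:[(p2 → (p0 → p1))=T] refutes=False
  v=0001: Γ:[] Δ:[(p2 → (p0 → p1))=T] refutes=False
  v=0010: Γ:[] Δ:[(p2 → (p0 → p1))=T] refutes=False
  v=0011: Γ:[] Δ:[(p2 → (p0 → p1))=T] refutes=False
  v=0100: Γ:[] Δ:[(p2 → (p0 → p1))=T] refutes=False
  v=0101: Γ:[] Δ:[(p2 → (p0 → p1))=T] refutes=False
  v=0110: Γ:[] Δ:[(p2 → (p0 → p1))=T] refutes=False
  v=0111: Γ:[] Δ:[(p2 → (p0 → p1))=T] refutes=False
  v=1000: Γ:[] Δ:[(p2 → (p0 → p1))=T] refutes=False
  v=1001: Γ:[] Δ:[(p2 → (p0 → p1))=T] refutes=False
  v=1010: Γ:[] Δ:[(p2 → (p0 → p1))=F] refutes=True  ← countermodel

Result: NO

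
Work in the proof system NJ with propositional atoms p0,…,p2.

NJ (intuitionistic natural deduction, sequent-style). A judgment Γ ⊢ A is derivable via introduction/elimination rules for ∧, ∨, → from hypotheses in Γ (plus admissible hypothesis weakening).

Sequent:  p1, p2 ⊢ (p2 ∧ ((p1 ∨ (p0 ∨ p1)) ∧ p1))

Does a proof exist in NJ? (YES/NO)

Proof tree:
[∧I] p1, p2 ⊢ (p2 ∧ ((p1 ∨ (p0 ∨ p1)) ∧ p1))
  [Ax] p2 ⊢ p2
  [∧I] p1 ⊢ ((p1 ∨ (p0 ∨ p1)) ∧ p1)
    [∨I₂] p1 ⊢ (p1 ∨ (p0 ∨ p1))
      [∨I₂] p1 ⊢ (p0 ∨ p1)
        [Ax] p1 ⊢ p1
    [Ax] p1 ⊢ p1

Result: YES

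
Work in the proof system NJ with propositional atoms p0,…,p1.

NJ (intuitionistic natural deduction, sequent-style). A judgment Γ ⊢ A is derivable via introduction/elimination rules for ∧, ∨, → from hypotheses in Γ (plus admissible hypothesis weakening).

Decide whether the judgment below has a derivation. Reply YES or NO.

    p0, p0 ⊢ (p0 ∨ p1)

Derivation (root first):
[∨I₁] p0, p0 ⊢ (p0 ∨ p1)
  [Wk] p0, p0 ⊢ p0
    [Ax] p0 ⊢ p0

Result: YES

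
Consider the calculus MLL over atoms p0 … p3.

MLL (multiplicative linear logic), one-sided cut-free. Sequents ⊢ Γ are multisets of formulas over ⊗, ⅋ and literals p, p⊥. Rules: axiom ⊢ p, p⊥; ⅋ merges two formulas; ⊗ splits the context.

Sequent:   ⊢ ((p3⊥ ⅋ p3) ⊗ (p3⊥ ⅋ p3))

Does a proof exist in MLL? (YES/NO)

Derivation (root first):
[⊗]  ⊢ ((p3⊥ ⅋ p3) ⊗ (p3⊥ ⅋ p3))
  [⅋]  ⊢ (p3⊥ ⅋ p3)
    [Ax]  ⊢ p3, p3⊥
  [⅋]  ⊢ (p3⊥ ⅋ p3)
    [Ax]  ⊢ p3, p3⊥

Result: YES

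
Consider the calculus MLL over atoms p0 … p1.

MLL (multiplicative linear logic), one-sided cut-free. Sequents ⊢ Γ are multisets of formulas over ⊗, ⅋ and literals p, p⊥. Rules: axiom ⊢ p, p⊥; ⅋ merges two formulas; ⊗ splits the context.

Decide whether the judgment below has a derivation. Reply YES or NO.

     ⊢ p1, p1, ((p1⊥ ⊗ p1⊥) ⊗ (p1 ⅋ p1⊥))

Proof tree:
[⊗]  ⊢ p1, p1, ((p1⊥ ⊗ p1⊥) ⊗ (p1 ⅋ p1⊥))
  [⊗]  ⊢ p1, p1, (p1⊥ ⊗ p1⊥)
    [Ax]  ⊢ p1, p1⊥
    [Ax]  ⊢ p1, p1⊥
  [⅋]  ⊢ (p1 ⅋ p1⊥)
    [Ax]  ⊢ p1, p1⊥

Result: YES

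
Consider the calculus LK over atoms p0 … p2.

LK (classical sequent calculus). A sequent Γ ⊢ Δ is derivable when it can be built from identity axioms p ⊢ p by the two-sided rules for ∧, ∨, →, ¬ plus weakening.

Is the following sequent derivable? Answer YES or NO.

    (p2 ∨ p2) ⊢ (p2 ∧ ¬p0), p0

Derivation trace:
[∨L] (p2 ∨ p2) ⊢ (p2 ∧ ¬p0), p0
  [∧R] p2 ⊢ p0, (p2 ∧ ¬p0)
    [Ax] p2 ⊢ p2
    [¬R]  ⊢ p0, ¬p0
      [Ax] p0 ⊢ p0
  [∧R] p2 ⊢ p0, (p2 ∧ ¬p0)
    [Ax] p2 ⊢ p2
    [¬R]  ⊢ p0, ¬p0
      [Ax] p0 ⊢ p0

Result: YES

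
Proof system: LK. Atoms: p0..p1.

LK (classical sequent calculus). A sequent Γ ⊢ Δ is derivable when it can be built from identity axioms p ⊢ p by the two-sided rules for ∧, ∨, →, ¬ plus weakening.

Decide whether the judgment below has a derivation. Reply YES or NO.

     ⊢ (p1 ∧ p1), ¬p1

Proof tree:
[¬R]  ⊢ (p1 ∧ p1), ¬p1
  [∧R] p1 ⊢ (p1 ∧ p1)
    [WL] p1, p1 ⊢ p1
      [Ax] p1 ⊢ p1
    [Ax] p1 ⊢ p1

Result: YES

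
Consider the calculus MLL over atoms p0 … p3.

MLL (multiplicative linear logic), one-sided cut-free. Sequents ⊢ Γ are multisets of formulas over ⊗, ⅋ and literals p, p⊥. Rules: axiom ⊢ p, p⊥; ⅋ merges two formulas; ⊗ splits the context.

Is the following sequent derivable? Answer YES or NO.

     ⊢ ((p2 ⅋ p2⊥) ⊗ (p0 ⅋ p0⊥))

Proof tree:
[⊗]  ⊢ ((p2 ⅋ p2⊥) ⊗ (p0 ⅋ p0⊥))
  [⅋]  ⊢ (p2 ⅋ p2⊥)
    [Ax]  ⊢ p2, p2⊥
  [⅋]  ⊢ (p0 ⅋ p0⊥)
    [Ax]  ⊢ p0, p0⊥

Result: YES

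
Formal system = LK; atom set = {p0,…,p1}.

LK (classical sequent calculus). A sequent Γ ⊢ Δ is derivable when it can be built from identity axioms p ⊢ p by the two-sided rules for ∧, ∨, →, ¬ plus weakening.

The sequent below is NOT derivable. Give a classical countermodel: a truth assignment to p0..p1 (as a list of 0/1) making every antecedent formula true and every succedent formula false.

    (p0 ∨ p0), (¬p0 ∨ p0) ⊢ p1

Enumerate valuations to refute Γ ⊢ Δ:
  v=00: Γ:[(p0 ∨ p0)=F, (¬p0 ∨ p0)=T] Δ:[p1=F] refutes=False
  v=01: Γ:[(p0 ∨ p0)=F, (¬p0 ∨ p0)=T] Δ:[p1=T] refutes=False
  v=10: Γ:[(p0 ∨ p0)=T, (¬p0 ∨ p0)=T] Δ:[p1=F] refutes=True  ← countermodel

Result: [1, 0]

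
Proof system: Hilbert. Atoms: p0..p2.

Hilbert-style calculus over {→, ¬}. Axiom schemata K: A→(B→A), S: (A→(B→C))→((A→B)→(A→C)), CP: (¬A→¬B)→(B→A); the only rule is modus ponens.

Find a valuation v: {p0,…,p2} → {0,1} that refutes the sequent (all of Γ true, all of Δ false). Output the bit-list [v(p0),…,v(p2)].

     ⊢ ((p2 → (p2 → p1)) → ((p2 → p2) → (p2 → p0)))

Enumerate valuations to refute Γ ⊢ Δ:
  v=000: Γ:[] Δ:[((p2 → (p2 → p1)) → ((p2 → p2) → (p2 → p0)))=T] refutes=False
  v=001: Γ:[] Δ:[((p2 → (p2 → p1)) → ((p2 → p2) → (p2 → p0)))=T] refutes=False
  v=010: Γ:[] Δ:[((p2 → (p2 → p1)) → ((p2 → p2) → (p2 → p0)))=T] refutes=False
  v=011: Γ:[] Δ:[((p2 → (p2 → p1)) → ((p2 → p2) → (p2 → p0)))=F] refutes=True  ← countermodel

Result: [0, 1, 1]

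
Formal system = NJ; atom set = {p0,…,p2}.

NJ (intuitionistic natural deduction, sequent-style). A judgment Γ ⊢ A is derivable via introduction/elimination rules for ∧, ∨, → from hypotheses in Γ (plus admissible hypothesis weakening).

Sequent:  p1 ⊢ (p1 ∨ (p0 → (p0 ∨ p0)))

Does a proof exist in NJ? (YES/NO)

Derivation trace:
[∨I₂] p1 ⊢ (p1 ∨ (p0 → (p0 ∨ p0)))
  [→I] p1 ⊢ (p0 → (p0 ∨ p0))
    [∨I₁] p0, p1 ⊢ (p0 ∨ p0)
      [Wk] p0, p1 ⊢ p0
        [Ax] p0 ⊢ p0

Result: YES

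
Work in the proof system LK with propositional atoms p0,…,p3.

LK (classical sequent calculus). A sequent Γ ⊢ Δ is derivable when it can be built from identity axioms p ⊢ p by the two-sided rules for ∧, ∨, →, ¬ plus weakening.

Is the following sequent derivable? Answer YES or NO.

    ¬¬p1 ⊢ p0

Search for a countermodel by truth-table:
  v=0000: Γ:[¬¬p1=F] Δ:[p0=F] refutes=False
  v=0001: Γ:[¬¬p1=F] Δ:[p0=F] refutes=False
  v=0010: Γ:[¬¬p1=F] Δ:[p0=F] refutes=False
  v=0011: Γ:[¬¬p1=F] Δ:[p0=F] refutes=False
  v=0100: Γ:[¬¬p1=T] Δ:[p0=F] refutes=True  ← countermodel

Result: NO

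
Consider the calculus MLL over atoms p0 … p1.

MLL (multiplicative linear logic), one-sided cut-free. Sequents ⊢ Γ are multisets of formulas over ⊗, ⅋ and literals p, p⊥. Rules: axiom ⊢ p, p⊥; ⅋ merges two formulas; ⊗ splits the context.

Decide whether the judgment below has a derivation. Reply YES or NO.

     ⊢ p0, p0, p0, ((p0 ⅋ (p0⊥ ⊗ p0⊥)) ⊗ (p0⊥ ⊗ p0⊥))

Derivation (root first):
[⊗]  ⊢ p0, p0, p0, ((p0 ⅋ (p0⊥ ⊗ p0⊥)) ⊗ (p0⊥ ⊗ p0⊥))
  [⅋]  ⊢ p0, (p0 ⅋ (p0⊥ ⊗ p0⊥))
    [⊗]  ⊢ p0, p0, (p0⊥ ⊗ p0⊥)
      [Ax]  ⊢ p0, p0⊥
      [Ax]  ⊢ p0, p0⊥
  [⊗]  ⊢ p0, p0, (p0⊥ ⊗ p0⊥)
    [Ax]  ⊢ p0, p0⊥
    [Ax]  ⊢ p0, p0⊥

Result: YES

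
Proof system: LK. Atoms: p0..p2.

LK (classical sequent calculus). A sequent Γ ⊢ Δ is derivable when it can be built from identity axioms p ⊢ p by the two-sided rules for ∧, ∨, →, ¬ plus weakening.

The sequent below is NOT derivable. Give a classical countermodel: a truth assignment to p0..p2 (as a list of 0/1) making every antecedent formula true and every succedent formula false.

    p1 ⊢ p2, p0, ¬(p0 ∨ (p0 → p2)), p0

Truth-table refutation:
  v=000: Γ:[p1=F] Δ:[p2=F, p0=F, ¬(p0 ∨ (p0 → p2))=F, p0=F] refutes=False
  v=001: Γ:[p1=F] Δ:[p2=T, p0=F, ¬(p0 ∨ (p0 → p2))=F, p0=F] refutes=False
  v=010: Γ:[p1=T] Δ:[p2=F, p0=F, ¬(p0 ∨ (p0 → p2))=F, p0=F] refutes=True  ← countermodel

Result: [0, 1, 0]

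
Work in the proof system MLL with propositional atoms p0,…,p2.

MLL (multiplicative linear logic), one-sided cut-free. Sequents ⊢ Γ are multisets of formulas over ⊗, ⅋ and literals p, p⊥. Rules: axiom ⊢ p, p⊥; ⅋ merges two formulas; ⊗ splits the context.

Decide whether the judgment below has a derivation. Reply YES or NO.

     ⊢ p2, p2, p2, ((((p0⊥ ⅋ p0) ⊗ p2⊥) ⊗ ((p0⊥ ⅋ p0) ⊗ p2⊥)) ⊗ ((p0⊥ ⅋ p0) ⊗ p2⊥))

Derivation trace:
[⊗]  ⊢ p2, p2, p2, ((((p0⊥ ⅋ p0) ⊗ p2⊥) ⊗ ((p0⊥ ⅋ p0) ⊗ p2⊥)) ⊗ ((p0⊥ ⅋ p0) ⊗ p2⊥))
  [⊗]  ⊢ p2, p2, (((p0⊥ ⅋ p0) ⊗ p2⊥) ⊗ ((p0⊥ ⅋ p0) ⊗ p2⊥))
    [⊗]  ⊢ p2, ((p0⊥ ⅋ p0) ⊗ p2⊥)
      [⅋]  ⊢ (p0⊥ ⅋ p0)
        [Ax]  ⊢ p0, p0⊥
      [Ax]  ⊢ p2, p2⊥
    [⊗]  ⊢ p2, ((p0⊥ ⅋ p0) ⊗ p2⊥)
      [⅋]  ⊢ (p0⊥ ⅋ p0)
        [Ax]  ⊢ p0, p0⊥
      [Ax]  ⊢ p2, p2⊥
  [⊗]  ⊢ p2, ((p0⊥ ⅋ p0) ⊗ p2⊥)
    [⅋]  ⊢ (p0⊥ ⅋ p0)
      [Ax]  ⊢ p0, p0⊥
    [Ax]  ⊢ p2, p2⊥

Result: YES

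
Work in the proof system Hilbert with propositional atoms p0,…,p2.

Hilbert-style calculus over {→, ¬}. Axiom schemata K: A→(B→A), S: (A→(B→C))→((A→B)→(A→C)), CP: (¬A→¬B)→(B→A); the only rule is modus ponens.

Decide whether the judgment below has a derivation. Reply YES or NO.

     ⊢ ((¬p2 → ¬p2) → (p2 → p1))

Search for a countermodel by truth-table:
  v=000: Γ:[] Δ:[((¬p2 → ¬p2) → (p2 → p1))=T] refutes=False
  v=001: Γ:[] Δ:[((¬p2 → ¬p2) → (p2 → p1))=F] refutes=True  ← countermodel

Result: NO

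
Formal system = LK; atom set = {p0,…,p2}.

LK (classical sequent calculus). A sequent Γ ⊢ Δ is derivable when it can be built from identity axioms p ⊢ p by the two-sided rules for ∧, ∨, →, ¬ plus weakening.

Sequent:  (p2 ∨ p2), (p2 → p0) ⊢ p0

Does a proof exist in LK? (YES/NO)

Proof tree:
[→L] (p2 ∨ p2), (p2 → p0) ⊢ p0
  [∨L] (p2 ∨ p2) ⊢ p2
    [Ax] p2 ⊢ p2
    [Ax] p2 ⊢ p2
  [Ax] p0 ⊢ p0

Result: YES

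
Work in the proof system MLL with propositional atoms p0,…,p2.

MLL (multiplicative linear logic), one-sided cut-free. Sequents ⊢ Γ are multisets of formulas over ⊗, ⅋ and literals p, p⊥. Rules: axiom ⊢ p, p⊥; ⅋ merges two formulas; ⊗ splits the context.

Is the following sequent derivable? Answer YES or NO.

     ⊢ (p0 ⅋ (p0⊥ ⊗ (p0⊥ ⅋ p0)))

Derivation (root first):
[⅋]  ⊢ (p0 ⅋ (p0⊥ ⊗ (p0⊥ ⅋ p0)))
  [⊗]  ⊢ p0, (p0⊥ ⊗ (p0⊥ ⅋ p0))
    [Ax]  ⊢ p0, p0⊥
    [⅋]  ⊢ (p0⊥ ⅋ p0)
      [Ax]  ⊢ p0, p0⊥

Result: YES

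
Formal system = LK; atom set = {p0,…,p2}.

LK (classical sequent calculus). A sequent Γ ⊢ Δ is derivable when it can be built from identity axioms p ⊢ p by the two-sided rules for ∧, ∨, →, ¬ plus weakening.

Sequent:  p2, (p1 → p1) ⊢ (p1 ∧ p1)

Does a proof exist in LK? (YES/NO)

Search for a countermodel by truth-table:
  v=000: Γ:[p2=F, (p1 → p1)=T] Δ:[(p1 ∧ p1)=F] refutes=False
  v=001: Γ:[p2=T, (p1 → p1)=T] Δ:[(p1 ∧ p1)=F] refutes=True  ← countermodel

Result: NO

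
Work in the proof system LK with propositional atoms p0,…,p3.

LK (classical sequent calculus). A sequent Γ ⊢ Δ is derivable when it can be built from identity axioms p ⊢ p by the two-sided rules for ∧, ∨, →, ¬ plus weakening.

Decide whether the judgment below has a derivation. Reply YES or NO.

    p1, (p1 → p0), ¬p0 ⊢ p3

Derivation trace:
[WR] p1, (p1 → p0), ¬p0 ⊢ p3
  [¬L] p1, (p1 → p0), ¬p0 ⊢ 
    [→L] p1, (p1 → p0) ⊢ p0
      [Ax] p1 ⊢ p1
      [Ax] p0 ⊢ p0

Result: YES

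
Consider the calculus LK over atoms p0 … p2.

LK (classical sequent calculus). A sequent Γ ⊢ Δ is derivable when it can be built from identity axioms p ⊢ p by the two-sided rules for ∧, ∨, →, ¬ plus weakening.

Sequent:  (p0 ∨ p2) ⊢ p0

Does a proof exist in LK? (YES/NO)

Enumerate valuations to refute Γ ⊢ Δ:
  v=000: Γ:[(p0 ∨ p2)=F] Δ:[p0=F] refutes=False
  v=001: Γ:[(p0 ∨ p2)=T] Δ:[p0=F] refutes=True  ← countermodel

Result: NO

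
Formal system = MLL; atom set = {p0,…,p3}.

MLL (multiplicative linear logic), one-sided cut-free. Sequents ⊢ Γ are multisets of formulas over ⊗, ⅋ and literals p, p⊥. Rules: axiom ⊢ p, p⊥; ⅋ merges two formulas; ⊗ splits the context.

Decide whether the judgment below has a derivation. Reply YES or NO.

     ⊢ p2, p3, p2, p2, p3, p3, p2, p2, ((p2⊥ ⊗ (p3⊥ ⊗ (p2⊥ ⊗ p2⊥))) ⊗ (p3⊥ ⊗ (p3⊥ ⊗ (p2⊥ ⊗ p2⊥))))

Derivation (root first):
[⊗]  ⊢ p2, p3, p2, p2, p3, p3, p2, p2, ((p2⊥ ⊗ (p3⊥ ⊗ (p2⊥ ⊗ p2⊥))) ⊗ (p3⊥ ⊗ (p3⊥ ⊗ (p2⊥ ⊗ p2⊥))))
  [⊗]  ⊢ p2, p3, p2, p2, (p2⊥ ⊗ (p3⊥ ⊗ (p2⊥ ⊗ p2⊥)))
    [Ax]  ⊢ p2, p2⊥
    [⊗]  ⊢ p3, p2, p2, (p3⊥ ⊗ (p2⊥ ⊗ p2⊥))
      [Ax]  ⊢ p3, p3⊥
      [⊗]  ⊢ p2, p2, (p2⊥ ⊗ p2⊥)
        [Ax]  ⊢ p2, p2⊥
        [Ax]  ⊢ p2, p2⊥
  [⊗]  ⊢ p3, p3, p2, p2, (p3⊥ ⊗ (p3⊥ ⊗ (p2⊥ ⊗ p2⊥)))
    [Ax]  ⊢ p3, p3⊥
    [⊗]  ⊢ p3, p2, p2, (p3⊥ ⊗ (p2⊥ ⊗ p2⊥))
      [Ax]  ⊢ p3, p3⊥
      [⊗]  ⊢ p2, p2, (p2⊥ ⊗ p2⊥)
        [Ax]  ⊢ p2, p2⊥
        [Ax]  ⊢ p2, p2⊥

Result: YES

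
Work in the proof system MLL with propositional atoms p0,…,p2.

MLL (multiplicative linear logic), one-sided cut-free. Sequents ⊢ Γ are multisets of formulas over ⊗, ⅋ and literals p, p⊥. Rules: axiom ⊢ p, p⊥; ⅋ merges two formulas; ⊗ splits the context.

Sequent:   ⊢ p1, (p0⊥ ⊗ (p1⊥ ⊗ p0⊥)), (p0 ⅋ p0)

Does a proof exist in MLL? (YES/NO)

Derivation (root first):
[⅋]  ⊢ p1, (p0⊥ ⊗ (p1⊥ ⊗ p0⊥)), (p0 ⅋ p0)
  [⊗]  ⊢ p0, p1, p0, (p0⊥ ⊗ (p1⊥ ⊗ p0⊥))
    [Ax]  ⊢ p0, p0⊥
    [⊗]  ⊢ p1, p0, (p1⊥ ⊗ p0⊥)
      [Ax]  ⊢ p1, p1⊥
      [Ax]  ⊢ p0, p0⊥

Result: YES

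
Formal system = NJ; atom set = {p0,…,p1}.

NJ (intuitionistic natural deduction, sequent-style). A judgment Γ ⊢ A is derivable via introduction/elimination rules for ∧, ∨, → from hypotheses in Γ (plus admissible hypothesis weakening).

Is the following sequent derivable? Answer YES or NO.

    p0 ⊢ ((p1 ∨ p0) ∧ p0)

Derivation trace:
[∧I] p0 ⊢ ((p1 ∨ p0) ∧ p0)
  [∨I₂] p0, p0 ⊢ (p1 ∨ p0)
    [Wk] p0, p0 ⊢ p0
      [Ax] p0 ⊢ p0
  [Wk] p0, p0 ⊢ p0
    [Ax] p0 ⊢ p0

Result: YES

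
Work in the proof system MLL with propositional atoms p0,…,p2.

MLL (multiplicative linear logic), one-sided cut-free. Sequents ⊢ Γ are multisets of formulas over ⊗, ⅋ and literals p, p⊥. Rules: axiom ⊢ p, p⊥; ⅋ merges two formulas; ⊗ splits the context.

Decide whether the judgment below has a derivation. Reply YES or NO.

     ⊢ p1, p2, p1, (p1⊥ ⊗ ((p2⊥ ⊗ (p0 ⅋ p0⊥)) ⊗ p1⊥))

Derivation trace:
[⊗]  ⊢ p1, p2, p1, (p1⊥ ⊗ ((p2⊥ ⊗ (p0 ⅋ p0⊥)) ⊗ p1⊥))
  [Ax]  ⊢ p1, p1⊥
  [⊗]  ⊢ p2, p1, ((p2⊥ ⊗ (p0 ⅋ p0⊥)) ⊗ p1⊥)
    [⊗]  ⊢ p2, (p2⊥ ⊗ (p0 ⅋ p0⊥))
      [Ax]  ⊢ p2, p2⊥
      [⅋]  ⊢ (p0 ⅋ p0⊥)
        [Ax]  ⊢ p0, p0⊥
    [Ax]  ⊢ p1, p1⊥

Result: YES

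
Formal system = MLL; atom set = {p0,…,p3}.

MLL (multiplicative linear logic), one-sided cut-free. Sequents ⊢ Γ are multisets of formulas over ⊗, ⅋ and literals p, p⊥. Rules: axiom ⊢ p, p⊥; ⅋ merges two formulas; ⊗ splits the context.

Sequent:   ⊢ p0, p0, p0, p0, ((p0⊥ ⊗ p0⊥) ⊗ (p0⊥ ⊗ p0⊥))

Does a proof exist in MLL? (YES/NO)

Derivation (root first):
[⊗]  ⊢ p0, p0, p0, p0, ((p0⊥ ⊗ p0⊥) ⊗ (p0⊥ ⊗ p0⊥))
  [⊗]  ⊢ p0, p0, (p0⊥ ⊗ p0⊥)
    [Ax]  ⊢ p0, p0⊥
    [Ax]  ⊢ p0, p0⊥
  [⊗]  ⊢ p0, p0, (p0⊥ ⊗ p0⊥)
    [Ax]  ⊢ p0, p0⊥
    [Ax]  ⊢ p0, p0⊥

Result: YES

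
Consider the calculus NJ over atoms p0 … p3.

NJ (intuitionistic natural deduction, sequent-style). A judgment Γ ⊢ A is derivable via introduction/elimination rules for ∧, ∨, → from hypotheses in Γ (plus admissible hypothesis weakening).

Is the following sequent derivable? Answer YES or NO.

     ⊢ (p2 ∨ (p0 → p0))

Derivation trace:
[∨I₂]  ⊢ (p2 ∨ (p0 → p0))
  [→I]  ⊢ (p0 → p0)
    [Ax] p0 ⊢ p0

Result: YES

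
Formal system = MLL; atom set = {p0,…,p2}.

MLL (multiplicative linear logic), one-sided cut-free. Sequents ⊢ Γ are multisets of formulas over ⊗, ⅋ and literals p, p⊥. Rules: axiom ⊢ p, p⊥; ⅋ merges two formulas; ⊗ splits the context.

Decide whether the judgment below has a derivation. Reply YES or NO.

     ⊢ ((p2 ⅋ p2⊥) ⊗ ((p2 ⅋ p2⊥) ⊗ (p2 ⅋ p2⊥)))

Proof tree:
[⊗]  ⊢ ((p2 ⅋ p2⊥) ⊗ ((p2 ⅋ p2⊥) ⊗ (p2 ⅋ p2⊥)))
  [⅋]  ⊢ (p2 ⅋ p2⊥)
    [Ax]  ⊢ p2, p2⊥
  [⊗]  ⊢ ((p2 ⅋ p2⊥) ⊗ (p2 ⅋ p2⊥))
    [⅋]  ⊢ (p2 ⅋ p2⊥)
      [Ax]  ⊢ p2, p2⊥
    [⅋]  ⊢ (p2 ⅋ p2⊥)
      [Ax]  ⊢ p2, p2⊥

Result: YES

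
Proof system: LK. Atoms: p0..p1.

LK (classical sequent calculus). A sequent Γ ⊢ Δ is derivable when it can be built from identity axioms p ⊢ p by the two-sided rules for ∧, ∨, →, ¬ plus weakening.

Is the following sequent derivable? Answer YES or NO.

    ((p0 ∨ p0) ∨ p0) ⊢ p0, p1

Derivation (root first):
[WR] ((p0 ∨ p0) ∨ p0) ⊢ p0, p1
  [∨L] ((p0 ∨ p0) ∨ p0) ⊢ p0
    [∨L] (p0 ∨ p0) ⊢ p0
      [Ax] p0 ⊢ p0
      [Ax] p0 ⊢ p0
    [Ax] p0 ⊢ p0

Result: YES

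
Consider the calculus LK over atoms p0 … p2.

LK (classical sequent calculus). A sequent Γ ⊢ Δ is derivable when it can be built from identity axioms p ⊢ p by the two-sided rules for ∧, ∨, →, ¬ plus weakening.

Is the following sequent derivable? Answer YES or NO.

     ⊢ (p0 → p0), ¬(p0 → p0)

Derivation (root first):
[¬R]  ⊢ (p0 → p0), ¬(p0 → p0)
  [→R] (p0 → p0) ⊢ (p0 → p0)
    [→L] p0, (p0 → p0) ⊢ p0
      [Ax] p0 ⊢ p0
      [Ax] p0 ⊢ p0

Result: YES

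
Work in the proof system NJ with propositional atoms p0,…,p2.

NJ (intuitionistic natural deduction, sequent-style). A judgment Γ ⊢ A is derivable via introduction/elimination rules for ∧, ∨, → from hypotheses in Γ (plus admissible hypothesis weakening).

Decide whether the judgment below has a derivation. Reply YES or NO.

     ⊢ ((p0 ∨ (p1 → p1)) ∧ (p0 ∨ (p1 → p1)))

Derivation (root first):
[∧I]  ⊢ ((p0 ∨ (p1 → p1)) ∧ (p0 ∨ (p1 → p1)))
  [∨I₂]  ⊢ (p0 ∨ (p1 → p1))
    [→I]  ⊢ (p1 → p1)
      [Ax] p1 ⊢ p1
  [∨I₂]  ⊢ (p0 ∨ (p1 → p1))
    [→I]  ⊢ (p1 → p1)
      [Ax] p1 ⊢ p1

Result: YES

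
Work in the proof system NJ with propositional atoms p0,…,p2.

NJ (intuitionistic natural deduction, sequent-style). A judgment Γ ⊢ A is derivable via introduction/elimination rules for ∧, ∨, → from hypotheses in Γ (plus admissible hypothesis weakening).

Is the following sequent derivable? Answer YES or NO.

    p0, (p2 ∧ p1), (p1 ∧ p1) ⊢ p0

Derivation (root first):
[Wk] p0, (p2 ∧ p1), (p1 ∧ p1) ⊢ p0
  [Wk] p0, (p2 ∧ p1) ⊢ p0
    [Ax] p0 ⊢ p0

Result: YES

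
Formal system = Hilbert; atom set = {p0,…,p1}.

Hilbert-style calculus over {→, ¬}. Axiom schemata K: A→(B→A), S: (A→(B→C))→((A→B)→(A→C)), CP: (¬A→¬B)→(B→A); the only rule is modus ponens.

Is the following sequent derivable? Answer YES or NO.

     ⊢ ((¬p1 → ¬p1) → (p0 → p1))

Enumerate valuations to refute Γ ⊢ Δ:
  v=00: Γ:[] Δ:[((¬p1 → ¬p1) → (p0 → p1))=T] refutes=False
  v=01: Γ:[] Δ:[((¬p1 → ¬p1) → (p0 → p1))=T] refutes=False
  v=10: Γ:[] Δ:[((¬p1 → ¬p1) → (p0 → p1))=F] refutes=True  ← countermodel

Result: NO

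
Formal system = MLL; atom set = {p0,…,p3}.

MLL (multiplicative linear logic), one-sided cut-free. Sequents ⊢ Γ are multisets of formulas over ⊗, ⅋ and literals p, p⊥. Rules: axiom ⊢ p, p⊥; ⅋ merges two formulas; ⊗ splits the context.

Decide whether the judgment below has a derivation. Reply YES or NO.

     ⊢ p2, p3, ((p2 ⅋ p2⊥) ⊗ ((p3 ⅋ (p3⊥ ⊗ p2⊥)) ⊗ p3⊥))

Derivation trace:
[⊗]  ⊢ p2, p3, ((p2 ⅋ p2⊥) ⊗ ((p3 ⅋ (p3⊥ ⊗ p2⊥)) ⊗ p3⊥))
  [⅋]  ⊢ (p2 ⅋ p2⊥)
    [Ax]  ⊢ p2, p2⊥
  [⊗]  ⊢ p2, p3, ((p3 ⅋ (p3⊥ ⊗ p2⊥)) ⊗ p3⊥)
    [⅋]  ⊢ p2, (p3 ⅋ (p3⊥ ⊗ p2⊥))
      [⊗]  ⊢ p3, p2, (p3⊥ ⊗ p2⊥)
        [Ax]  ⊢ p3, p3⊥
        [Ax]  ⊢ p2, p2⊥
    [Ax]  ⊢ p3, p3⊥

Result: YES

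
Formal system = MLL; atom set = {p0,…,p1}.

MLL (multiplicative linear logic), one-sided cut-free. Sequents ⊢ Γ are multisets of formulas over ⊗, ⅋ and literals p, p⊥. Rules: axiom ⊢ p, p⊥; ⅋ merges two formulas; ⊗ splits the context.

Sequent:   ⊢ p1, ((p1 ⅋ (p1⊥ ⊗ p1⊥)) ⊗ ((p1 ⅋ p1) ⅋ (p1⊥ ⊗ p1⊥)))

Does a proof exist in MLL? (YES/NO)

Proof tree:
[⊗]  ⊢ p1, ((p1 ⅋ (p1⊥ ⊗ p1⊥)) ⊗ ((p1 ⅋ p1) ⅋ (p1⊥ ⊗ p1⊥)))
  [⅋]  ⊢ p1, (p1 ⅋ (p1⊥ ⊗ p1⊥))
    [⊗]  ⊢ p1, p1, (p1⊥ ⊗ p1⊥)
      [Ax]  ⊢ p1, p1⊥
      [Ax]  ⊢ p1, p1⊥
  [⅋]  ⊢ ((p1 ⅋ p1) ⅋ (p1⊥ ⊗ p1⊥))
    [⅋]  ⊢ (p1⊥ ⊗ p1⊥), (p1 ⅋ p1)
      [⊗]  ⊢ p1, p1, (p1⊥ ⊗ p1⊥)
        [Ax]  ⊢ p1, p1⊥
        [Ax]  ⊢ p1, p1⊥

Result: YES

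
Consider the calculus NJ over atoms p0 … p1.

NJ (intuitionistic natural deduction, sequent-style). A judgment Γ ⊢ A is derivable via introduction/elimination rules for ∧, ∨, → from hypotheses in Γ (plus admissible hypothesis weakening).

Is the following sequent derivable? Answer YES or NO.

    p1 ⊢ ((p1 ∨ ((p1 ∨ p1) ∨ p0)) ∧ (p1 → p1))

Proof tree:
[∧I] p1 ⊢ ((p1 ∨ ((p1 ∨ p1) ∨ p0)) ∧ (p1 → p1))
  [∨I₂] p1 ⊢ (p1 ∨ ((p1 ∨ p1) ∨ p0))
    [∨I₁] p1 ⊢ ((p1 ∨ p1) ∨ p0)
      [∨I₂] p1 ⊢ (p1 ∨ p1)
        [Ax] p1 ⊢ p1
  [→I]  ⊢ (p1 → p1)
    [Ax] p1 ⊢ p1

Result: YES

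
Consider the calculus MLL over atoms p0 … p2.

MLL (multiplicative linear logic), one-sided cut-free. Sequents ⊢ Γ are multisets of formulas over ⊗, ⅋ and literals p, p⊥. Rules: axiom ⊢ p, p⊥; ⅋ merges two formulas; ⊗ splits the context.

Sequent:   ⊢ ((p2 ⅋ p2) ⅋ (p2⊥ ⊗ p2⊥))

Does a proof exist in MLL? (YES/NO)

Derivation (root first):
[⅋]  ⊢ ((p2 ⅋ p2) ⅋ (p2⊥ ⊗ p2⊥))
  [⅋]  ⊢ (p2⊥ ⊗ p2⊥), (p2 ⅋ p2)
    [⊗]  ⊢ p2, p2, (p2⊥ ⊗ p2⊥)
      [Ax]  ⊢ p2, p2⊥
      [Ax]  ⊢ p2, p2⊥

Result: YES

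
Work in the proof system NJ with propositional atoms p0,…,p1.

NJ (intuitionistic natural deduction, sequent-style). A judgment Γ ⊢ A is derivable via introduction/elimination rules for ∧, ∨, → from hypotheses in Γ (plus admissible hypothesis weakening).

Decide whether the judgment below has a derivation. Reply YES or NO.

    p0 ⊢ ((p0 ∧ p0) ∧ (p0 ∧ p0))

Proof tree:
[∧I] p0 ⊢ ((p0 ∧ p0) ∧ (p0 ∧ p0))
  [∧I] p0 ⊢ (p0 ∧ p0)
    [Ax] p0 ⊢ p0
    [Ax] p0 ⊢ p0
  [∧I] p0 ⊢ (p0 ∧ p0)
    [Ax] p0 ⊢ p0
    [Ax] p0 ⊢ p0

Result: YES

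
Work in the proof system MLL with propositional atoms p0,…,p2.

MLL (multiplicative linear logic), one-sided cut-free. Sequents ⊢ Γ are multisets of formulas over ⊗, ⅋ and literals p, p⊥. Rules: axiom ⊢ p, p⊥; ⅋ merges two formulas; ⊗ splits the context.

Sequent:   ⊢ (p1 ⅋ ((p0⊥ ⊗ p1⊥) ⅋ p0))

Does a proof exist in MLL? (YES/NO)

Derivation (root first):
[⅋]  ⊢ (p1 ⅋ ((p0⊥ ⊗ p1⊥) ⅋ p0))
  [⅋]  ⊢ p1, ((p0⊥ ⊗ p1⊥) ⅋ p0)
    [⊗]  ⊢ p0, p1, (p0⊥ ⊗ p1⊥)
      [Ax]  ⊢ p0, p0⊥
      [Ax]  ⊢ p1, p1⊥

Result: YES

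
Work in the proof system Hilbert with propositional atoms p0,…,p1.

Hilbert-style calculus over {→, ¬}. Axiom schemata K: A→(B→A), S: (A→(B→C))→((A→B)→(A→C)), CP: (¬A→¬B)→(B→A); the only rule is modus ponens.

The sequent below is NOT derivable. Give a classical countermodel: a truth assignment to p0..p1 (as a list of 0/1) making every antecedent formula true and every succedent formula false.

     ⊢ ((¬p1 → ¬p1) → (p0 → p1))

Search for a countermodel by truth-table:
  v=00: Γ:[] Δ:[((¬p1 → ¬p1) → (p0 → p1))=T] refutes=False
  v=01: Γ:[] Δ:[((¬p1 → ¬p1) → (p0 → p1))=T] refutes=False
  v=10: Γ:[] Δ:[((¬p1 → ¬p1) → (p0 → p1))=F] refutes=True  ← countermodel

Result: [1, 0]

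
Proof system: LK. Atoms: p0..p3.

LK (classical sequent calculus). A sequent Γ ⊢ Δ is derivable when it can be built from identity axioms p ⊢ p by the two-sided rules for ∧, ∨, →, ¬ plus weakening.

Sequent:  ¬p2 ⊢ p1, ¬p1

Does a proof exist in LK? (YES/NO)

Derivation trace:
[¬L] ¬p2 ⊢ p1, ¬p1
  [WR]  ⊢ p1, ¬p1, p2
    [¬R]  ⊢ p1, ¬p1
      [Ax] p1 ⊢ p1

Result: YES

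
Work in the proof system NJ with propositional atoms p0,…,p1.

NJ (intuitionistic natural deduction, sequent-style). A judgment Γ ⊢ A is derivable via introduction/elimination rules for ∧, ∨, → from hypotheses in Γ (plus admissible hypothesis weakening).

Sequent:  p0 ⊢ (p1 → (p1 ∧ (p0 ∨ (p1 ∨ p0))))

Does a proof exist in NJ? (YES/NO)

Derivation trace:
[→I] p0 ⊢ (p1 → (p1 ∧ (p0 ∨ (p1 ∨ p0))))
  [∧I] p1, p0 ⊢ (p1 ∧ (p0 ∨ (p1 ∨ p0)))
    [Ax] p1 ⊢ p1
    [∨I₂] p0 ⊢ (p0 ∨ (p1 ∨ p0))
      [∨I₂] p0 ⊢ (p1 ∨ p0)
        [Ax] p0 ⊢ p0

Result: YES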